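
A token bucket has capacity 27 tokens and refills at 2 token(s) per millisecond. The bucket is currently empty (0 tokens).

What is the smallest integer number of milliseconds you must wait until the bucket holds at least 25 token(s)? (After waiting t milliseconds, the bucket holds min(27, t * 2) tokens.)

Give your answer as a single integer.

Answer: 13

Derivation:
Need t * 2 >= 25, so t >= 25/2.
Smallest integer t = ceil(25/2) = 13.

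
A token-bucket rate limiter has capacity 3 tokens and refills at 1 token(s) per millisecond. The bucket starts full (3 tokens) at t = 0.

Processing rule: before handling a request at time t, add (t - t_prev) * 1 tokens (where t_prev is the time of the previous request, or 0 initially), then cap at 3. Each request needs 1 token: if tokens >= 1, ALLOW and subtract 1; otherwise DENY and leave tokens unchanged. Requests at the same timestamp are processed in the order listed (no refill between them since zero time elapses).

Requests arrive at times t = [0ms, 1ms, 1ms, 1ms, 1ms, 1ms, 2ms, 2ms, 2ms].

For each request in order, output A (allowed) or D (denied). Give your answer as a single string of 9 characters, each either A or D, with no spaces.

Answer: AAAADDADD

Derivation:
Simulating step by step:
  req#1 t=0ms: ALLOW
  req#2 t=1ms: ALLOW
  req#3 t=1ms: ALLOW
  req#4 t=1ms: ALLOW
  req#5 t=1ms: DENY
  req#6 t=1ms: DENY
  req#7 t=2ms: ALLOW
  req#8 t=2ms: DENY
  req#9 t=2ms: DENY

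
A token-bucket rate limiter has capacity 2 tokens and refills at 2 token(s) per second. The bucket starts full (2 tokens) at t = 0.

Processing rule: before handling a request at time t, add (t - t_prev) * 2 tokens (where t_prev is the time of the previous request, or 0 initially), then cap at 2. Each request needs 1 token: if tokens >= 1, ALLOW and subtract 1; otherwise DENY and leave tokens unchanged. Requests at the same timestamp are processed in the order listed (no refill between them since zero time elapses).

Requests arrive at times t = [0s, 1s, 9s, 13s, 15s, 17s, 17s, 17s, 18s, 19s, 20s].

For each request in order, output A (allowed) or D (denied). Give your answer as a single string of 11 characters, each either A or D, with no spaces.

Simulating step by step:
  req#1 t=0s: ALLOW
  req#2 t=1s: ALLOW
  req#3 t=9s: ALLOW
  req#4 t=13s: ALLOW
  req#5 t=15s: ALLOW
  req#6 t=17s: ALLOW
  req#7 t=17s: ALLOW
  req#8 t=17s: DENY
  req#9 t=18s: ALLOW
  req#10 t=19s: ALLOW
  req#11 t=20s: ALLOW

Answer: AAAAAAADAAA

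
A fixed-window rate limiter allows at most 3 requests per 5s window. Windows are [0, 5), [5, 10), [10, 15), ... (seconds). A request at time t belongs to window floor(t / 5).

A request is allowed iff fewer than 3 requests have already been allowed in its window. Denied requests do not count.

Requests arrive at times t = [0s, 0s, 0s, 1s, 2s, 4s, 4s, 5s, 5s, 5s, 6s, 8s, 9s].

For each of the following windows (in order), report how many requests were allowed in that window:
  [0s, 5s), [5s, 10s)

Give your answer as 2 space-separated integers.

Answer: 3 3

Derivation:
Processing requests:
  req#1 t=0s (window 0): ALLOW
  req#2 t=0s (window 0): ALLOW
  req#3 t=0s (window 0): ALLOW
  req#4 t=1s (window 0): DENY
  req#5 t=2s (window 0): DENY
  req#6 t=4s (window 0): DENY
  req#7 t=4s (window 0): DENY
  req#8 t=5s (window 1): ALLOW
  req#9 t=5s (window 1): ALLOW
  req#10 t=5s (window 1): ALLOW
  req#11 t=6s (window 1): DENY
  req#12 t=8s (window 1): DENY
  req#13 t=9s (window 1): DENY

Allowed counts by window: 3 3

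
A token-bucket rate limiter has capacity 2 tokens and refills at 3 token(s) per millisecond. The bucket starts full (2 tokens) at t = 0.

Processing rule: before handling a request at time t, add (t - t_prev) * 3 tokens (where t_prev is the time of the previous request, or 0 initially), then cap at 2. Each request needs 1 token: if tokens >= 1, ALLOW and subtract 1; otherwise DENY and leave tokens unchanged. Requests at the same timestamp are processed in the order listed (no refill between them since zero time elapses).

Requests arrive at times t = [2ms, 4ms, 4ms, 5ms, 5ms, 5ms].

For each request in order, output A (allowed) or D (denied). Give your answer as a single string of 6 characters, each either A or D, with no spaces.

Answer: AAAAAD

Derivation:
Simulating step by step:
  req#1 t=2ms: ALLOW
  req#2 t=4ms: ALLOW
  req#3 t=4ms: ALLOW
  req#4 t=5ms: ALLOW
  req#5 t=5ms: ALLOW
  req#6 t=5ms: DENY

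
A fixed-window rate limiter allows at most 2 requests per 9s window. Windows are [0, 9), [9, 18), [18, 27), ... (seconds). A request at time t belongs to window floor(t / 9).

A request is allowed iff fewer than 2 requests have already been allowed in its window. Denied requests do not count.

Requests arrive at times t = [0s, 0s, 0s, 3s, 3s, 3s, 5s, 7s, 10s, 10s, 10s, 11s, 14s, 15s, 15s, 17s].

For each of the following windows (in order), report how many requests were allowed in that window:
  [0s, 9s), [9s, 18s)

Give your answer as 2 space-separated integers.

Processing requests:
  req#1 t=0s (window 0): ALLOW
  req#2 t=0s (window 0): ALLOW
  req#3 t=0s (window 0): DENY
  req#4 t=3s (window 0): DENY
  req#5 t=3s (window 0): DENY
  req#6 t=3s (window 0): DENY
  req#7 t=5s (window 0): DENY
  req#8 t=7s (window 0): DENY
  req#9 t=10s (window 1): ALLOW
  req#10 t=10s (window 1): ALLOW
  req#11 t=10s (window 1): DENY
  req#12 t=11s (window 1): DENY
  req#13 t=14s (window 1): DENY
  req#14 t=15s (window 1): DENY
  req#15 t=15s (window 1): DENY
  req#16 t=17s (window 1): DENY

Allowed counts by window: 2 2

Answer: 2 2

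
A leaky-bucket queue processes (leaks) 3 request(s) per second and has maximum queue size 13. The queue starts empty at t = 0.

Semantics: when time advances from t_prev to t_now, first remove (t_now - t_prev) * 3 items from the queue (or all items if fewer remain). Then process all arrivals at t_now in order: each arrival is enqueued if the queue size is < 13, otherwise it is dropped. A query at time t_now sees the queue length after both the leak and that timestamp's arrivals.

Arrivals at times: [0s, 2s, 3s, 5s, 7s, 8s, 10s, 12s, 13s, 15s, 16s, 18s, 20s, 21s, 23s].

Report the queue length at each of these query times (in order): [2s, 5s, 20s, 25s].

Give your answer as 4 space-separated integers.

Queue lengths at query times:
  query t=2s: backlog = 1
  query t=5s: backlog = 1
  query t=20s: backlog = 1
  query t=25s: backlog = 0

Answer: 1 1 1 0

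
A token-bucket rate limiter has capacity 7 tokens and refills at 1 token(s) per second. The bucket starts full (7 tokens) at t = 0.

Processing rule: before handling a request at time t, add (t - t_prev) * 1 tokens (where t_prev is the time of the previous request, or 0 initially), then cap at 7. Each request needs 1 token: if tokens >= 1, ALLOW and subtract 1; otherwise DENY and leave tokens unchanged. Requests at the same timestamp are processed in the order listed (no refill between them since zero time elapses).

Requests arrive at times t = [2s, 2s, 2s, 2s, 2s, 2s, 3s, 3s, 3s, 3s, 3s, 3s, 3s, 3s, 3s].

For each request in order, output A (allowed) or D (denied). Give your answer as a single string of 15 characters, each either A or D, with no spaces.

Simulating step by step:
  req#1 t=2s: ALLOW
  req#2 t=2s: ALLOW
  req#3 t=2s: ALLOW
  req#4 t=2s: ALLOW
  req#5 t=2s: ALLOW
  req#6 t=2s: ALLOW
  req#7 t=3s: ALLOW
  req#8 t=3s: ALLOW
  req#9 t=3s: DENY
  req#10 t=3s: DENY
  req#11 t=3s: DENY
  req#12 t=3s: DENY
  req#13 t=3s: DENY
  req#14 t=3s: DENY
  req#15 t=3s: DENY

Answer: AAAAAAAADDDDDDD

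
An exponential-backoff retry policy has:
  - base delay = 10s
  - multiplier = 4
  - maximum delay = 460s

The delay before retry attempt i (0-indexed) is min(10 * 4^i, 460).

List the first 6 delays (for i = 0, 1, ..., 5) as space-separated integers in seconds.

Answer: 10 40 160 460 460 460

Derivation:
Computing each delay:
  i=0: min(10*4^0, 460) = 10
  i=1: min(10*4^1, 460) = 40
  i=2: min(10*4^2, 460) = 160
  i=3: min(10*4^3, 460) = 460
  i=4: min(10*4^4, 460) = 460
  i=5: min(10*4^5, 460) = 460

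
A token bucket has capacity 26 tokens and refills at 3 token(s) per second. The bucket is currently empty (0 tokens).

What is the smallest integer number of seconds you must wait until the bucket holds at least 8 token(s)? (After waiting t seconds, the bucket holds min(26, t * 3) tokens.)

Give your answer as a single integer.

Answer: 3

Derivation:
Need t * 3 >= 8, so t >= 8/3.
Smallest integer t = ceil(8/3) = 3.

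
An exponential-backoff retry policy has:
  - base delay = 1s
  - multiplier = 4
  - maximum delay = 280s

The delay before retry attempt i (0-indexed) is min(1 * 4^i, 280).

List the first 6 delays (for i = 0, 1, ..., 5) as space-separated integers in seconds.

Computing each delay:
  i=0: min(1*4^0, 280) = 1
  i=1: min(1*4^1, 280) = 4
  i=2: min(1*4^2, 280) = 16
  i=3: min(1*4^3, 280) = 64
  i=4: min(1*4^4, 280) = 256
  i=5: min(1*4^5, 280) = 280

Answer: 1 4 16 64 256 280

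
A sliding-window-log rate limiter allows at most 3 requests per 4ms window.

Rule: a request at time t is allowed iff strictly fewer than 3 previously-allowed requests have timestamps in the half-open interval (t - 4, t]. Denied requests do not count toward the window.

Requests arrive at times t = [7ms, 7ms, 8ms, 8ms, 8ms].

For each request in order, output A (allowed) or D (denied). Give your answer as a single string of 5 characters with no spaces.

Tracking allowed requests in the window:
  req#1 t=7ms: ALLOW
  req#2 t=7ms: ALLOW
  req#3 t=8ms: ALLOW
  req#4 t=8ms: DENY
  req#5 t=8ms: DENY

Answer: AAADD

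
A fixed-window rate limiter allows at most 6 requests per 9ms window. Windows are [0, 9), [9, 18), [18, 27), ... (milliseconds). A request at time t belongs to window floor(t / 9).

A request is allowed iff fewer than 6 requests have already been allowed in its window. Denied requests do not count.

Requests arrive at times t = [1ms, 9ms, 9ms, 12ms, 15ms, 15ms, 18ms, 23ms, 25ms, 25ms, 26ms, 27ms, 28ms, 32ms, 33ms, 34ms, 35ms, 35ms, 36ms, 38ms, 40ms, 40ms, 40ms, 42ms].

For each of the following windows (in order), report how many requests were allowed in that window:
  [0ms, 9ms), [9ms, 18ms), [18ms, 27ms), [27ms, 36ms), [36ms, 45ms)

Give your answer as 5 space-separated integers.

Processing requests:
  req#1 t=1ms (window 0): ALLOW
  req#2 t=9ms (window 1): ALLOW
  req#3 t=9ms (window 1): ALLOW
  req#4 t=12ms (window 1): ALLOW
  req#5 t=15ms (window 1): ALLOW
  req#6 t=15ms (window 1): ALLOW
  req#7 t=18ms (window 2): ALLOW
  req#8 t=23ms (window 2): ALLOW
  req#9 t=25ms (window 2): ALLOW
  req#10 t=25ms (window 2): ALLOW
  req#11 t=26ms (window 2): ALLOW
  req#12 t=27ms (window 3): ALLOW
  req#13 t=28ms (window 3): ALLOW
  req#14 t=32ms (window 3): ALLOW
  req#15 t=33ms (window 3): ALLOW
  req#16 t=34ms (window 3): ALLOW
  req#17 t=35ms (window 3): ALLOW
  req#18 t=35ms (window 3): DENY
  req#19 t=36ms (window 4): ALLOW
  req#20 t=38ms (window 4): ALLOW
  req#21 t=40ms (window 4): ALLOW
  req#22 t=40ms (window 4): ALLOW
  req#23 t=40ms (window 4): ALLOW
  req#24 t=42ms (window 4): ALLOW

Allowed counts by window: 1 5 5 6 6

Answer: 1 5 5 6 6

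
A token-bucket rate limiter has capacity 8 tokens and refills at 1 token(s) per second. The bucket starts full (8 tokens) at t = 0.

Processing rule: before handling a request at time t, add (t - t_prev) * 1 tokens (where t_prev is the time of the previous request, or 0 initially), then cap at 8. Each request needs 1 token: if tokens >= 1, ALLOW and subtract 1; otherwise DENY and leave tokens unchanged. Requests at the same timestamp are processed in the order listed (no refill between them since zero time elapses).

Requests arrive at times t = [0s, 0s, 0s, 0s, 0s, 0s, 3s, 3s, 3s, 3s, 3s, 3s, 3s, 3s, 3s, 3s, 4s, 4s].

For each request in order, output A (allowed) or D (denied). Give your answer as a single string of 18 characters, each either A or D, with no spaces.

Simulating step by step:
  req#1 t=0s: ALLOW
  req#2 t=0s: ALLOW
  req#3 t=0s: ALLOW
  req#4 t=0s: ALLOW
  req#5 t=0s: ALLOW
  req#6 t=0s: ALLOW
  req#7 t=3s: ALLOW
  req#8 t=3s: ALLOW
  req#9 t=3s: ALLOW
  req#10 t=3s: ALLOW
  req#11 t=3s: ALLOW
  req#12 t=3s: DENY
  req#13 t=3s: DENY
  req#14 t=3s: DENY
  req#15 t=3s: DENY
  req#16 t=3s: DENY
  req#17 t=4s: ALLOW
  req#18 t=4s: DENY

Answer: AAAAAAAAAAADDDDDAD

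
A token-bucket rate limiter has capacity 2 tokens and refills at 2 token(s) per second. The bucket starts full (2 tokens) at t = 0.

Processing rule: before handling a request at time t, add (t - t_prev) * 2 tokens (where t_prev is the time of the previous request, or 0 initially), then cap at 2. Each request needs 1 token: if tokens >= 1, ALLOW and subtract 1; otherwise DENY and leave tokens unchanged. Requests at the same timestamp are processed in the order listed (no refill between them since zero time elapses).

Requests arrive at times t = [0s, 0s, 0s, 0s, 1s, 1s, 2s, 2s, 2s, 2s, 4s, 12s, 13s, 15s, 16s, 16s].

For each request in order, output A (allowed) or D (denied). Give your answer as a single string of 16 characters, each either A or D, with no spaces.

Answer: AADDAAAADDAAAAAA

Derivation:
Simulating step by step:
  req#1 t=0s: ALLOW
  req#2 t=0s: ALLOW
  req#3 t=0s: DENY
  req#4 t=0s: DENY
  req#5 t=1s: ALLOW
  req#6 t=1s: ALLOW
  req#7 t=2s: ALLOW
  req#8 t=2s: ALLOW
  req#9 t=2s: DENY
  req#10 t=2s: DENY
  req#11 t=4s: ALLOW
  req#12 t=12s: ALLOW
  req#13 t=13s: ALLOW
  req#14 t=15s: ALLOW
  req#15 t=16s: ALLOW
  req#16 t=16s: ALLOW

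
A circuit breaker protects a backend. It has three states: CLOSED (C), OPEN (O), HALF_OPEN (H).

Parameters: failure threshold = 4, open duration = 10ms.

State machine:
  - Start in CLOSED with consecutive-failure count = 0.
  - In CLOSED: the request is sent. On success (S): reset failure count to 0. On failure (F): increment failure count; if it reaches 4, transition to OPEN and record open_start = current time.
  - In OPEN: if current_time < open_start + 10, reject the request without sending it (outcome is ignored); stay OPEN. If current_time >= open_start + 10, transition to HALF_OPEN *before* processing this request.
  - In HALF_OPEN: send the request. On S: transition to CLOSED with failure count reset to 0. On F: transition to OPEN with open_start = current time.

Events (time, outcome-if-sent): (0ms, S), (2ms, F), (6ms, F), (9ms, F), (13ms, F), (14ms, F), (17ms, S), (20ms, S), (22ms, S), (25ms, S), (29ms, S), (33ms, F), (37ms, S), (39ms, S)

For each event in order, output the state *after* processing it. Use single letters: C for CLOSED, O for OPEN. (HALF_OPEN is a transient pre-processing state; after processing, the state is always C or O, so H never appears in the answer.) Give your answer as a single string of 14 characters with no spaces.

Answer: CCCCOOOOOCCCCC

Derivation:
State after each event:
  event#1 t=0ms outcome=S: state=CLOSED
  event#2 t=2ms outcome=F: state=CLOSED
  event#3 t=6ms outcome=F: state=CLOSED
  event#4 t=9ms outcome=F: state=CLOSED
  event#5 t=13ms outcome=F: state=OPEN
  event#6 t=14ms outcome=F: state=OPEN
  event#7 t=17ms outcome=S: state=OPEN
  event#8 t=20ms outcome=S: state=OPEN
  event#9 t=22ms outcome=S: state=OPEN
  event#10 t=25ms outcome=S: state=CLOSED
  event#11 t=29ms outcome=S: state=CLOSED
  event#12 t=33ms outcome=F: state=CLOSED
  event#13 t=37ms outcome=S: state=CLOSED
  event#14 t=39ms outcome=S: state=CLOSED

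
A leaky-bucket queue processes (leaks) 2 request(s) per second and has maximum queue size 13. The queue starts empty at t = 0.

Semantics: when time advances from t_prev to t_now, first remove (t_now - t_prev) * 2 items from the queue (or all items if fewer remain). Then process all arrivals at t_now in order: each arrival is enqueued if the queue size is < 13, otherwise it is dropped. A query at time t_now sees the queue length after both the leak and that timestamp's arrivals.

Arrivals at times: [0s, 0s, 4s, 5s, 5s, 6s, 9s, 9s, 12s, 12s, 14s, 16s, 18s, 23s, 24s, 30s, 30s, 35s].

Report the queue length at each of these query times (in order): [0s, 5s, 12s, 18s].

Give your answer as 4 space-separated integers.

Queue lengths at query times:
  query t=0s: backlog = 2
  query t=5s: backlog = 2
  query t=12s: backlog = 2
  query t=18s: backlog = 1

Answer: 2 2 2 1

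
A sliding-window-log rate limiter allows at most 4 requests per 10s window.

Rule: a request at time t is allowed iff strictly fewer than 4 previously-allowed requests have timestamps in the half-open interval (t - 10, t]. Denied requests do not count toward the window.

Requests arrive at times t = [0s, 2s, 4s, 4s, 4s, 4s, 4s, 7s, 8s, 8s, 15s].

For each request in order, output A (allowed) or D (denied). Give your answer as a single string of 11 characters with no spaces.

Tracking allowed requests in the window:
  req#1 t=0s: ALLOW
  req#2 t=2s: ALLOW
  req#3 t=4s: ALLOW
  req#4 t=4s: ALLOW
  req#5 t=4s: DENY
  req#6 t=4s: DENY
  req#7 t=4s: DENY
  req#8 t=7s: DENY
  req#9 t=8s: DENY
  req#10 t=8s: DENY
  req#11 t=15s: ALLOW

Answer: AAAADDDDDDA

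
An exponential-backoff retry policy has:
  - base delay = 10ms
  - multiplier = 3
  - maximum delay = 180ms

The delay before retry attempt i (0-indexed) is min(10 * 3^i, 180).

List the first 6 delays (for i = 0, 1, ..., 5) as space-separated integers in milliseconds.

Computing each delay:
  i=0: min(10*3^0, 180) = 10
  i=1: min(10*3^1, 180) = 30
  i=2: min(10*3^2, 180) = 90
  i=3: min(10*3^3, 180) = 180
  i=4: min(10*3^4, 180) = 180
  i=5: min(10*3^5, 180) = 180

Answer: 10 30 90 180 180 180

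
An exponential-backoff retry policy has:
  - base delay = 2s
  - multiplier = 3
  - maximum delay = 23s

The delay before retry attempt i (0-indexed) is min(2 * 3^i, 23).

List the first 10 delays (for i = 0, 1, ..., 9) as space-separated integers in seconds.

Answer: 2 6 18 23 23 23 23 23 23 23

Derivation:
Computing each delay:
  i=0: min(2*3^0, 23) = 2
  i=1: min(2*3^1, 23) = 6
  i=2: min(2*3^2, 23) = 18
  i=3: min(2*3^3, 23) = 23
  i=4: min(2*3^4, 23) = 23
  i=5: min(2*3^5, 23) = 23
  i=6: min(2*3^6, 23) = 23
  i=7: min(2*3^7, 23) = 23
  i=8: min(2*3^8, 23) = 23
  i=9: min(2*3^9, 23) = 23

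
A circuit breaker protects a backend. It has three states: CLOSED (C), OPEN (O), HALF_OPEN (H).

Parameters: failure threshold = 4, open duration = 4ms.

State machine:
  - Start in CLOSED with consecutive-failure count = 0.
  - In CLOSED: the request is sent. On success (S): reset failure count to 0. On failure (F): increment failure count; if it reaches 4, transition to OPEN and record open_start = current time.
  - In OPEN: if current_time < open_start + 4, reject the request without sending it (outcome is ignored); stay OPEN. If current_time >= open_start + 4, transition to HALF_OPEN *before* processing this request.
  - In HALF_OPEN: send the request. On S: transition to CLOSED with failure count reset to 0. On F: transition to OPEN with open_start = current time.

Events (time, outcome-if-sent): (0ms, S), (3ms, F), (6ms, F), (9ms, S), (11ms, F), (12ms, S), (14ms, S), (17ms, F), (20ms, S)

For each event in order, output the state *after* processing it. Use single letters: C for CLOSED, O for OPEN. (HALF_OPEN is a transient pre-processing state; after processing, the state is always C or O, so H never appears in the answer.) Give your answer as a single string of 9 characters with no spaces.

State after each event:
  event#1 t=0ms outcome=S: state=CLOSED
  event#2 t=3ms outcome=F: state=CLOSED
  event#3 t=6ms outcome=F: state=CLOSED
  event#4 t=9ms outcome=S: state=CLOSED
  event#5 t=11ms outcome=F: state=CLOSED
  event#6 t=12ms outcome=S: state=CLOSED
  event#7 t=14ms outcome=S: state=CLOSED
  event#8 t=17ms outcome=F: state=CLOSED
  event#9 t=20ms outcome=S: state=CLOSED

Answer: CCCCCCCCC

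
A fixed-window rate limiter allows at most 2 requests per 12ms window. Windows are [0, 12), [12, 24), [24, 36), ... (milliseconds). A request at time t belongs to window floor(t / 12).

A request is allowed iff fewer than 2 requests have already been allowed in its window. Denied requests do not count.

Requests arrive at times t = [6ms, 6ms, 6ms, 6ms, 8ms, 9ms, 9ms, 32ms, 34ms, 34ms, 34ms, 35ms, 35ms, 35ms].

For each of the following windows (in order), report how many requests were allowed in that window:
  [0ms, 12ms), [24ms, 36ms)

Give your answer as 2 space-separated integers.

Answer: 2 2

Derivation:
Processing requests:
  req#1 t=6ms (window 0): ALLOW
  req#2 t=6ms (window 0): ALLOW
  req#3 t=6ms (window 0): DENY
  req#4 t=6ms (window 0): DENY
  req#5 t=8ms (window 0): DENY
  req#6 t=9ms (window 0): DENY
  req#7 t=9ms (window 0): DENY
  req#8 t=32ms (window 2): ALLOW
  req#9 t=34ms (window 2): ALLOW
  req#10 t=34ms (window 2): DENY
  req#11 t=34ms (window 2): DENY
  req#12 t=35ms (window 2): DENY
  req#13 t=35ms (window 2): DENY
  req#14 t=35ms (window 2): DENY

Allowed counts by window: 2 2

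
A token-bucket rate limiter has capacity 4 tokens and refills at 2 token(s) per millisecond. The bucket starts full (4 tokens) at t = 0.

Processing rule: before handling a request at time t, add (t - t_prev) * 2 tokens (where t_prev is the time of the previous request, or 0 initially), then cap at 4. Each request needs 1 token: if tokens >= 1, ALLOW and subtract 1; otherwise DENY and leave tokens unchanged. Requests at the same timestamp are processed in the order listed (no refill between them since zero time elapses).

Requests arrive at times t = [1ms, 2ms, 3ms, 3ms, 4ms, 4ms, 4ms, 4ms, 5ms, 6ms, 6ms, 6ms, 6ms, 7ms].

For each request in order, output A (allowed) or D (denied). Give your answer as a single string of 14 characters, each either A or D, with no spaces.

Simulating step by step:
  req#1 t=1ms: ALLOW
  req#2 t=2ms: ALLOW
  req#3 t=3ms: ALLOW
  req#4 t=3ms: ALLOW
  req#5 t=4ms: ALLOW
  req#6 t=4ms: ALLOW
  req#7 t=4ms: ALLOW
  req#8 t=4ms: ALLOW
  req#9 t=5ms: ALLOW
  req#10 t=6ms: ALLOW
  req#11 t=6ms: ALLOW
  req#12 t=6ms: ALLOW
  req#13 t=6ms: DENY
  req#14 t=7ms: ALLOW

Answer: AAAAAAAAAAAADA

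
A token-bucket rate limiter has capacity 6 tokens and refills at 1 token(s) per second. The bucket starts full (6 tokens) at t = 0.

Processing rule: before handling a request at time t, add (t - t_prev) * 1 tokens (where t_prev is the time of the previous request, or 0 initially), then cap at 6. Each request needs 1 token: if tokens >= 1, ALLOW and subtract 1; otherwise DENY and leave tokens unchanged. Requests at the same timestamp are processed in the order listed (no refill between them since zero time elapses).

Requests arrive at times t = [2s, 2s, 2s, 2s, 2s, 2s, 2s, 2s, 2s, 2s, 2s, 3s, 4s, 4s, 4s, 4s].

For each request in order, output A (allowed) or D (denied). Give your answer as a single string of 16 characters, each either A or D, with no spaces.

Simulating step by step:
  req#1 t=2s: ALLOW
  req#2 t=2s: ALLOW
  req#3 t=2s: ALLOW
  req#4 t=2s: ALLOW
  req#5 t=2s: ALLOW
  req#6 t=2s: ALLOW
  req#7 t=2s: DENY
  req#8 t=2s: DENY
  req#9 t=2s: DENY
  req#10 t=2s: DENY
  req#11 t=2s: DENY
  req#12 t=3s: ALLOW
  req#13 t=4s: ALLOW
  req#14 t=4s: DENY
  req#15 t=4s: DENY
  req#16 t=4s: DENY

Answer: AAAAAADDDDDAADDD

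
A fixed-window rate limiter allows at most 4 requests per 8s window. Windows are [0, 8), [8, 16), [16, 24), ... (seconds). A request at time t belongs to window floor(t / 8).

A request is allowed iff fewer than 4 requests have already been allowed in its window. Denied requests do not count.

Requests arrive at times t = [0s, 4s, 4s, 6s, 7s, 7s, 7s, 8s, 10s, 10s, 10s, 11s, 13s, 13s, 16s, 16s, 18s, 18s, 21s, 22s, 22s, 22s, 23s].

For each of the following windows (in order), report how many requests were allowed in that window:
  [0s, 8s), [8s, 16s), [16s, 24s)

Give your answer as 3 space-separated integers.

Answer: 4 4 4

Derivation:
Processing requests:
  req#1 t=0s (window 0): ALLOW
  req#2 t=4s (window 0): ALLOW
  req#3 t=4s (window 0): ALLOW
  req#4 t=6s (window 0): ALLOW
  req#5 t=7s (window 0): DENY
  req#6 t=7s (window 0): DENY
  req#7 t=7s (window 0): DENY
  req#8 t=8s (window 1): ALLOW
  req#9 t=10s (window 1): ALLOW
  req#10 t=10s (window 1): ALLOW
  req#11 t=10s (window 1): ALLOW
  req#12 t=11s (window 1): DENY
  req#13 t=13s (window 1): DENY
  req#14 t=13s (window 1): DENY
  req#15 t=16s (window 2): ALLOW
  req#16 t=16s (window 2): ALLOW
  req#17 t=18s (window 2): ALLOW
  req#18 t=18s (window 2): ALLOW
  req#19 t=21s (window 2): DENY
  req#20 t=22s (window 2): DENY
  req#21 t=22s (window 2): DENY
  req#22 t=22s (window 2): DENY
  req#23 t=23s (window 2): DENY

Allowed counts by window: 4 4 4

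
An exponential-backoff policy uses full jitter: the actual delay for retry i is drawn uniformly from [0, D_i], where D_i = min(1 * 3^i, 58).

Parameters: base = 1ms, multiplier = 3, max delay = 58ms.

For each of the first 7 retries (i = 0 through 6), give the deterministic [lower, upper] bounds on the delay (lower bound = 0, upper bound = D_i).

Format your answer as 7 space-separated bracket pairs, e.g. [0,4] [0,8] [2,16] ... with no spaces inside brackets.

Computing bounds per retry:
  i=0: D_i=min(1*3^0,58)=1, bounds=[0,1]
  i=1: D_i=min(1*3^1,58)=3, bounds=[0,3]
  i=2: D_i=min(1*3^2,58)=9, bounds=[0,9]
  i=3: D_i=min(1*3^3,58)=27, bounds=[0,27]
  i=4: D_i=min(1*3^4,58)=58, bounds=[0,58]
  i=5: D_i=min(1*3^5,58)=58, bounds=[0,58]
  i=6: D_i=min(1*3^6,58)=58, bounds=[0,58]

Answer: [0,1] [0,3] [0,9] [0,27] [0,58] [0,58] [0,58]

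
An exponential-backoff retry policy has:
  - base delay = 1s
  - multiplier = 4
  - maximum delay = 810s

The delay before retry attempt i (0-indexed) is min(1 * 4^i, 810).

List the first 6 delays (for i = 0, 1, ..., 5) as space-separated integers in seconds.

Answer: 1 4 16 64 256 810

Derivation:
Computing each delay:
  i=0: min(1*4^0, 810) = 1
  i=1: min(1*4^1, 810) = 4
  i=2: min(1*4^2, 810) = 16
  i=3: min(1*4^3, 810) = 64
  i=4: min(1*4^4, 810) = 256
  i=5: min(1*4^5, 810) = 810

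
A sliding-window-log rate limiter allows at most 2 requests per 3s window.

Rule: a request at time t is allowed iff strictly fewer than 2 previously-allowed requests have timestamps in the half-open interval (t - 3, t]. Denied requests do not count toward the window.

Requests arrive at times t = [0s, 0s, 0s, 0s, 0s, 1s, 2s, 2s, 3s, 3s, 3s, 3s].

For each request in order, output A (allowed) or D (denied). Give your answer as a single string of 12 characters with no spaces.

Tracking allowed requests in the window:
  req#1 t=0s: ALLOW
  req#2 t=0s: ALLOW
  req#3 t=0s: DENY
  req#4 t=0s: DENY
  req#5 t=0s: DENY
  req#6 t=1s: DENY
  req#7 t=2s: DENY
  req#8 t=2s: DENY
  req#9 t=3s: ALLOW
  req#10 t=3s: ALLOW
  req#11 t=3s: DENY
  req#12 t=3s: DENY

Answer: AADDDDDDAADD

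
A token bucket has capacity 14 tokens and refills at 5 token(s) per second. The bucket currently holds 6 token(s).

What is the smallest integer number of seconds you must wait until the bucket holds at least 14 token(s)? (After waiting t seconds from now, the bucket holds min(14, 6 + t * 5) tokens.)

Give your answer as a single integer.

Need 6 + t * 5 >= 14, so t >= 8/5.
Smallest integer t = ceil(8/5) = 2.

Answer: 2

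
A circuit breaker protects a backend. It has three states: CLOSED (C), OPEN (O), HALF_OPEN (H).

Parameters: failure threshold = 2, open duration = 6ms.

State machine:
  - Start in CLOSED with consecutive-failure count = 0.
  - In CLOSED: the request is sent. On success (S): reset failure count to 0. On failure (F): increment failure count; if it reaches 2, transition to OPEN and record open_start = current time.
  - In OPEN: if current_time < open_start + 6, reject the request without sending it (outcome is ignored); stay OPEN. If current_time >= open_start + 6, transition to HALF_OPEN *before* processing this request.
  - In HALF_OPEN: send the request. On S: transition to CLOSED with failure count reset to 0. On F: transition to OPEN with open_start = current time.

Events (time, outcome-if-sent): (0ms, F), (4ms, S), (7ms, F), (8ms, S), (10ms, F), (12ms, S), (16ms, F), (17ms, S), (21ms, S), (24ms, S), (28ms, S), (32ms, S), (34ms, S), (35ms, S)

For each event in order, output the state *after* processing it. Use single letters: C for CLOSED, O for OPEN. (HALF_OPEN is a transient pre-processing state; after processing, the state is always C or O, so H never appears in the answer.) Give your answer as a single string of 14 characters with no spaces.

Answer: CCCCCCCCCCCCCC

Derivation:
State after each event:
  event#1 t=0ms outcome=F: state=CLOSED
  event#2 t=4ms outcome=S: state=CLOSED
  event#3 t=7ms outcome=F: state=CLOSED
  event#4 t=8ms outcome=S: state=CLOSED
  event#5 t=10ms outcome=F: state=CLOSED
  event#6 t=12ms outcome=S: state=CLOSED
  event#7 t=16ms outcome=F: state=CLOSED
  event#8 t=17ms outcome=S: state=CLOSED
  event#9 t=21ms outcome=S: state=CLOSED
  event#10 t=24ms outcome=S: state=CLOSED
  event#11 t=28ms outcome=S: state=CLOSED
  event#12 t=32ms outcome=S: state=CLOSED
  event#13 t=34ms outcome=S: state=CLOSED
  event#14 t=35ms outcome=S: state=CLOSED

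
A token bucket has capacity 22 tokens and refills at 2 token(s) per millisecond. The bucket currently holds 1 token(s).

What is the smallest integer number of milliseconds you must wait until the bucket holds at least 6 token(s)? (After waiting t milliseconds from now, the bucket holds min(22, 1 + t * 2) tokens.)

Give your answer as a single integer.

Answer: 3

Derivation:
Need 1 + t * 2 >= 6, so t >= 5/2.
Smallest integer t = ceil(5/2) = 3.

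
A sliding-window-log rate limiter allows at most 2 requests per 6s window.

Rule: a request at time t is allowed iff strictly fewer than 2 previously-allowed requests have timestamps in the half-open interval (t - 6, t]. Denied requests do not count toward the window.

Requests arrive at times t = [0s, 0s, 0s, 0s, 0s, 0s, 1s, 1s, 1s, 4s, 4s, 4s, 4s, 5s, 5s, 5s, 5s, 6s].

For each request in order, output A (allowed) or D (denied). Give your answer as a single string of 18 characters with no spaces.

Tracking allowed requests in the window:
  req#1 t=0s: ALLOW
  req#2 t=0s: ALLOW
  req#3 t=0s: DENY
  req#4 t=0s: DENY
  req#5 t=0s: DENY
  req#6 t=0s: DENY
  req#7 t=1s: DENY
  req#8 t=1s: DENY
  req#9 t=1s: DENY
  req#10 t=4s: DENY
  req#11 t=4s: DENY
  req#12 t=4s: DENY
  req#13 t=4s: DENY
  req#14 t=5s: DENY
  req#15 t=5s: DENY
  req#16 t=5s: DENY
  req#17 t=5s: DENY
  req#18 t=6s: ALLOW

Answer: AADDDDDDDDDDDDDDDA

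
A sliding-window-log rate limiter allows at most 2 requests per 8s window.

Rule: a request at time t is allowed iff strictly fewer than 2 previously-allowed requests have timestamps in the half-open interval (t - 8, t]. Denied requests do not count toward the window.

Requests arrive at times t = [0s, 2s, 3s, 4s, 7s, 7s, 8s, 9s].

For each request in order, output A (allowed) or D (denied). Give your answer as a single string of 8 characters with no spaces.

Tracking allowed requests in the window:
  req#1 t=0s: ALLOW
  req#2 t=2s: ALLOW
  req#3 t=3s: DENY
  req#4 t=4s: DENY
  req#5 t=7s: DENY
  req#6 t=7s: DENY
  req#7 t=8s: ALLOW
  req#8 t=9s: DENY

Answer: AADDDDAD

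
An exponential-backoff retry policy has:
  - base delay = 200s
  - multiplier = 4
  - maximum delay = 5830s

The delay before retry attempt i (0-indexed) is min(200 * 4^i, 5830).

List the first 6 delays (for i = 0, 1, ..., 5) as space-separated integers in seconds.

Computing each delay:
  i=0: min(200*4^0, 5830) = 200
  i=1: min(200*4^1, 5830) = 800
  i=2: min(200*4^2, 5830) = 3200
  i=3: min(200*4^3, 5830) = 5830
  i=4: min(200*4^4, 5830) = 5830
  i=5: min(200*4^5, 5830) = 5830

Answer: 200 800 3200 5830 5830 5830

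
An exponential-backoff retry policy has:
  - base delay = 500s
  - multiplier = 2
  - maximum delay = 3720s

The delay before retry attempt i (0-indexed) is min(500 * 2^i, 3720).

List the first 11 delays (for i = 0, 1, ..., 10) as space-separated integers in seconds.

Answer: 500 1000 2000 3720 3720 3720 3720 3720 3720 3720 3720

Derivation:
Computing each delay:
  i=0: min(500*2^0, 3720) = 500
  i=1: min(500*2^1, 3720) = 1000
  i=2: min(500*2^2, 3720) = 2000
  i=3: min(500*2^3, 3720) = 3720
  i=4: min(500*2^4, 3720) = 3720
  i=5: min(500*2^5, 3720) = 3720
  i=6: min(500*2^6, 3720) = 3720
  i=7: min(500*2^7, 3720) = 3720
  i=8: min(500*2^8, 3720) = 3720
  i=9: min(500*2^9, 3720) = 3720
  i=10: min(500*2^10, 3720) = 3720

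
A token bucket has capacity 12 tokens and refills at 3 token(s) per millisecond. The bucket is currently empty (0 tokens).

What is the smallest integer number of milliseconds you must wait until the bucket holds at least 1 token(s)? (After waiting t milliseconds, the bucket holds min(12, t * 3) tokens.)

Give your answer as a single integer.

Answer: 1

Derivation:
Need t * 3 >= 1, so t >= 1/3.
Smallest integer t = ceil(1/3) = 1.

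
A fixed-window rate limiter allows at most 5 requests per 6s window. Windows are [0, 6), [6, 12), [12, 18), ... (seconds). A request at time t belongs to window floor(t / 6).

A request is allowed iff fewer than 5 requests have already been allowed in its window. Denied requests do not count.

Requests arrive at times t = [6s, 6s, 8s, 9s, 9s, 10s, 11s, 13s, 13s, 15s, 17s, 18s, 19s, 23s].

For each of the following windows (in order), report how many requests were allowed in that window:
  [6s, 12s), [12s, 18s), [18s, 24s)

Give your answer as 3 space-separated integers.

Processing requests:
  req#1 t=6s (window 1): ALLOW
  req#2 t=6s (window 1): ALLOW
  req#3 t=8s (window 1): ALLOW
  req#4 t=9s (window 1): ALLOW
  req#5 t=9s (window 1): ALLOW
  req#6 t=10s (window 1): DENY
  req#7 t=11s (window 1): DENY
  req#8 t=13s (window 2): ALLOW
  req#9 t=13s (window 2): ALLOW
  req#10 t=15s (window 2): ALLOW
  req#11 t=17s (window 2): ALLOW
  req#12 t=18s (window 3): ALLOW
  req#13 t=19s (window 3): ALLOW
  req#14 t=23s (window 3): ALLOW

Allowed counts by window: 5 4 3

Answer: 5 4 3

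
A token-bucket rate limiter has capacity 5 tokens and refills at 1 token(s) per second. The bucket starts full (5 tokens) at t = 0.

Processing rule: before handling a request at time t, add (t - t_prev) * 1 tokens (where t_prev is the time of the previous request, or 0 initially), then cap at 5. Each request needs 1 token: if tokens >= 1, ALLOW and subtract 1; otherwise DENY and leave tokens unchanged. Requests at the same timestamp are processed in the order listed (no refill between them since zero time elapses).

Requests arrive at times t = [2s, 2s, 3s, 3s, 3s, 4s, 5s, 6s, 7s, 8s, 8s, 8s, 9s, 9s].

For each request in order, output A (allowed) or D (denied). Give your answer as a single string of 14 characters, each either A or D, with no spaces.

Simulating step by step:
  req#1 t=2s: ALLOW
  req#2 t=2s: ALLOW
  req#3 t=3s: ALLOW
  req#4 t=3s: ALLOW
  req#5 t=3s: ALLOW
  req#6 t=4s: ALLOW
  req#7 t=5s: ALLOW
  req#8 t=6s: ALLOW
  req#9 t=7s: ALLOW
  req#10 t=8s: ALLOW
  req#11 t=8s: ALLOW
  req#12 t=8s: DENY
  req#13 t=9s: ALLOW
  req#14 t=9s: DENY

Answer: AAAAAAAAAAADAD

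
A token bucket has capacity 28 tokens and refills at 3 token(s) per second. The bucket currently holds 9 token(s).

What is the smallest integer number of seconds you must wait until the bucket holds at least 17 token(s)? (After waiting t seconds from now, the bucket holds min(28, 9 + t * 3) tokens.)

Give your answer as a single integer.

Answer: 3

Derivation:
Need 9 + t * 3 >= 17, so t >= 8/3.
Smallest integer t = ceil(8/3) = 3.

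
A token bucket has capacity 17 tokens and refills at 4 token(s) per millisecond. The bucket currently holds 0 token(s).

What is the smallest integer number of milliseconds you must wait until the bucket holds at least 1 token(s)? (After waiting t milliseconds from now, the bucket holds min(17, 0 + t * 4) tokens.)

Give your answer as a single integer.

Answer: 1

Derivation:
Need 0 + t * 4 >= 1, so t >= 1/4.
Smallest integer t = ceil(1/4) = 1.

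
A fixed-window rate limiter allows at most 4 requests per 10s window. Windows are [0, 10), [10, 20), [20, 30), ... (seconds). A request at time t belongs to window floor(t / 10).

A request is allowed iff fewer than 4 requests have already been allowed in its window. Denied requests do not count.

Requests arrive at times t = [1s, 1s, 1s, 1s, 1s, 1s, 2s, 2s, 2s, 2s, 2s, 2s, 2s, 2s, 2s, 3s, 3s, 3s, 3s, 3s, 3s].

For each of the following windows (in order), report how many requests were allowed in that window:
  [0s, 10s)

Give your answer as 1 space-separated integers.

Answer: 4

Derivation:
Processing requests:
  req#1 t=1s (window 0): ALLOW
  req#2 t=1s (window 0): ALLOW
  req#3 t=1s (window 0): ALLOW
  req#4 t=1s (window 0): ALLOW
  req#5 t=1s (window 0): DENY
  req#6 t=1s (window 0): DENY
  req#7 t=2s (window 0): DENY
  req#8 t=2s (window 0): DENY
  req#9 t=2s (window 0): DENY
  req#10 t=2s (window 0): DENY
  req#11 t=2s (window 0): DENY
  req#12 t=2s (window 0): DENY
  req#13 t=2s (window 0): DENY
  req#14 t=2s (window 0): DENY
  req#15 t=2s (window 0): DENY
  req#16 t=3s (window 0): DENY
  req#17 t=3s (window 0): DENY
  req#18 t=3s (window 0): DENY
  req#19 t=3s (window 0): DENY
  req#20 t=3s (window 0): DENY
  req#21 t=3s (window 0): DENY

Allowed counts by window: 4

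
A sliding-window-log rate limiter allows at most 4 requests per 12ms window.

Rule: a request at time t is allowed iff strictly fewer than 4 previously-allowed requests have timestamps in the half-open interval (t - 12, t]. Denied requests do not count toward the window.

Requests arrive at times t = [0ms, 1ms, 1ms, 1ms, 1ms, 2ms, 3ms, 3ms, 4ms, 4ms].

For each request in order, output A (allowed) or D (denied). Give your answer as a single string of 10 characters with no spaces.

Tracking allowed requests in the window:
  req#1 t=0ms: ALLOW
  req#2 t=1ms: ALLOW
  req#3 t=1ms: ALLOW
  req#4 t=1ms: ALLOW
  req#5 t=1ms: DENY
  req#6 t=2ms: DENY
  req#7 t=3ms: DENY
  req#8 t=3ms: DENY
  req#9 t=4ms: DENY
  req#10 t=4ms: DENY

Answer: AAAADDDDDD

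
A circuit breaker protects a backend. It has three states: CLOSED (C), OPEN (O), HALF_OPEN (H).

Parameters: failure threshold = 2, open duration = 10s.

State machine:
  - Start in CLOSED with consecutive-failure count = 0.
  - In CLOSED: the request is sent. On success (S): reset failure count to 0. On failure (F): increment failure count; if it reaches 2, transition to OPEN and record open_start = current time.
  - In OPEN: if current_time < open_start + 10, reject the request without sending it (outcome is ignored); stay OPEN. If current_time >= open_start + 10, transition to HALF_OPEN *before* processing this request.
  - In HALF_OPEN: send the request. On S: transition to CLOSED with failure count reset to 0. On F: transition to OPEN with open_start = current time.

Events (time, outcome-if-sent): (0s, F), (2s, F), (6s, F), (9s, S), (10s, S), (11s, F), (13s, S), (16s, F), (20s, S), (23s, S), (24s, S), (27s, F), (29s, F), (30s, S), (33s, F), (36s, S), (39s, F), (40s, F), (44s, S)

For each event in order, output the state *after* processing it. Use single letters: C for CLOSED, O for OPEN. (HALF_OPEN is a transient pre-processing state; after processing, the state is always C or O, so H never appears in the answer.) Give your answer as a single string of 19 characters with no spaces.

Answer: COOOOOCCCCCCOOOOOOO

Derivation:
State after each event:
  event#1 t=0s outcome=F: state=CLOSED
  event#2 t=2s outcome=F: state=OPEN
  event#3 t=6s outcome=F: state=OPEN
  event#4 t=9s outcome=S: state=OPEN
  event#5 t=10s outcome=S: state=OPEN
  event#6 t=11s outcome=F: state=OPEN
  event#7 t=13s outcome=S: state=CLOSED
  event#8 t=16s outcome=F: state=CLOSED
  event#9 t=20s outcome=S: state=CLOSED
  event#10 t=23s outcome=S: state=CLOSED
  event#11 t=24s outcome=S: state=CLOSED
  event#12 t=27s outcome=F: state=CLOSED
  event#13 t=29s outcome=F: state=OPEN
  event#14 t=30s outcome=S: state=OPEN
  event#15 t=33s outcome=F: state=OPEN
  event#16 t=36s outcome=S: state=OPEN
  event#17 t=39s outcome=F: state=OPEN
  event#18 t=40s outcome=F: state=OPEN
  event#19 t=44s outcome=S: state=OPEN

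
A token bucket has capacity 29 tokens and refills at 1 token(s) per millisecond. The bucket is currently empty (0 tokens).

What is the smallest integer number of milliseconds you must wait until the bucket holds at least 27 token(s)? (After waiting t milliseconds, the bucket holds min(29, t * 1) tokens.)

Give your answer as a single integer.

Need t * 1 >= 27, so t >= 27/1.
Smallest integer t = ceil(27/1) = 27.

Answer: 27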